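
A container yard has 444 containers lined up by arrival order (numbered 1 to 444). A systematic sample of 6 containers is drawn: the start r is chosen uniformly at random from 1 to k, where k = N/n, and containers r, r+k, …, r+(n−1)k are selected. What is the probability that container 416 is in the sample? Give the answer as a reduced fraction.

1/74

k = 444/6 = 74.
Container 416 is selected iff r ≡ 416 (mod 74); exactly one such r in {1,…,74}.
Inclusion probability = 1/74.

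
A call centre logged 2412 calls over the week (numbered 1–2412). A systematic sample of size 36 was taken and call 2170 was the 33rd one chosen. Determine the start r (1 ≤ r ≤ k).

26

k = 2412/36 = 67
r = 2170 − (33−1)×67 = 2170 − 2144 = 26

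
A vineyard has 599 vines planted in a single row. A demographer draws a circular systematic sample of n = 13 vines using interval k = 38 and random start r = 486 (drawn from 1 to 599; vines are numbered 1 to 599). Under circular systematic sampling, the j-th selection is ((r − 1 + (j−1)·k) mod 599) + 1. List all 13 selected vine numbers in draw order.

486, 524, 562, 1, 39, 77, 115, 153, 191, 229, 267, 305, 343

Selection 1: 486
Selection 2: 486 + 38 = 524
Selection 3: 524 + 38 = 562
Selection 4: 562 + 38 = 600 → 600 − 599 = 1
Selection 5: 1 + 38 = 39
Selection 6: 39 + 38 = 77
Selection 7: 77 + 38 = 115
Selection 8: 115 + 38 = 153
Selection 9: 153 + 38 = 191
Selection 10: 191 + 38 = 229
Selection 11: 229 + 38 = 267
Selection 12: 267 + 38 = 305
Selection 13: 305 + 38 = 343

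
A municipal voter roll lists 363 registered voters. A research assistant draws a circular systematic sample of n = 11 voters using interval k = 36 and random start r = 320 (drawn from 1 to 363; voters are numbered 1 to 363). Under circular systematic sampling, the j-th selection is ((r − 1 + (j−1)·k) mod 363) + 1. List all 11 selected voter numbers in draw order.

Selection 1: 320
Selection 2: 320 + 36 = 356
Selection 3: 356 + 36 = 392 → 392 − 363 = 29
Selection 4: 29 + 36 = 65
Selection 5: 65 + 36 = 101
Selection 6: 101 + 36 = 137
Selection 7: 137 + 36 = 173
Selection 8: 173 + 36 = 209
Selection 9: 209 + 36 = 245
Selection 10: 245 + 36 = 281
Selection 11: 281 + 36 = 317

320, 356, 29, 65, 101, 137, 173, 209, 245, 281, 317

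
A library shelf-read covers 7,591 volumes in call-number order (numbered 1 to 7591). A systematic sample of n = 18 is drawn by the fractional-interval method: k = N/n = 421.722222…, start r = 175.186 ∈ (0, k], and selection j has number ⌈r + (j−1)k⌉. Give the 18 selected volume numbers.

176, 597, 1019, 1441, 1863, 2284, 2706, 3128, 3549, 3971, 4393, 4815, 5236, 5658, 6080, 6502, 6923, 7345

j=1: r + 0k = 175.186 → ⌈·⌉ = 176
j=2: r + 1k = 596.908222… → ⌈·⌉ = 597
j=3: r + 2k = 1018.630444… → ⌈·⌉ = 1019
j=4: r + 3k = 1440.352666… → ⌈·⌉ = 1441
j=5: r + 4k = 1862.074888… → ⌈·⌉ = 1863
j=6: r + 5k = 2283.797111… → ⌈·⌉ = 2284
j=7: r + 6k = 2705.519333… → ⌈·⌉ = 2706
j=8: r + 7k = 3127.241555… → ⌈·⌉ = 3128
j=9: r + 8k = 3548.963777… → ⌈·⌉ = 3549
j=10: r + 9k = 3970.686 → ⌈·⌉ = 3971
j=11: r + 10k = 4392.408222… → ⌈·⌉ = 4393
j=12: r + 11k = 4814.130444… → ⌈·⌉ = 4815
j=13: r + 12k = 5235.852666… → ⌈·⌉ = 5236
j=14: r + 13k = 5657.574888… → ⌈·⌉ = 5658
j=15: r + 14k = 6079.297111… → ⌈·⌉ = 6080
j=16: r + 15k = 6501.019333… → ⌈·⌉ = 6502
j=17: r + 16k = 6922.741555… → ⌈·⌉ = 6923
j=18: r + 17k = 7344.463777… → ⌈·⌉ = 7345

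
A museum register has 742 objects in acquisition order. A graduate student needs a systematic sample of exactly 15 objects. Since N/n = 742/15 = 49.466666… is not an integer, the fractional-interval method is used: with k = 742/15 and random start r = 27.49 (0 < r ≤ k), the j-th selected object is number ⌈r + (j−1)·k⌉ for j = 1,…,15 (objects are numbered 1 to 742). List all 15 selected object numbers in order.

j=1: r + 0k = 27.49 → ⌈·⌉ = 28
j=2: r + 1k = 76.956666… → ⌈·⌉ = 77
j=3: r + 2k = 126.423333… → ⌈·⌉ = 127
j=4: r + 3k = 175.89 → ⌈·⌉ = 176
j=5: r + 4k = 225.356666… → ⌈·⌉ = 226
j=6: r + 5k = 274.823333… → ⌈·⌉ = 275
j=7: r + 6k = 324.29 → ⌈·⌉ = 325
j=8: r + 7k = 373.756666… → ⌈·⌉ = 374
j=9: r + 8k = 423.223333… → ⌈·⌉ = 424
j=10: r + 9k = 472.69 → ⌈·⌉ = 473
j=11: r + 10k = 522.156666… → ⌈·⌉ = 523
j=12: r + 11k = 571.623333… → ⌈·⌉ = 572
j=13: r + 12k = 621.09 → ⌈·⌉ = 622
j=14: r + 13k = 670.556666… → ⌈·⌉ = 671
j=15: r + 14k = 720.023333… → ⌈·⌉ = 721

28, 77, 127, 176, 226, 275, 325, 374, 424, 473, 523, 572, 622, 671, 721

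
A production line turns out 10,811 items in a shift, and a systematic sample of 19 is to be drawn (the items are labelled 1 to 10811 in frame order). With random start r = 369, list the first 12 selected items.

369, 938, 1507, 2076, 2645, 3214, 3783, 4352, 4921, 5490, 6059, 6628

k = N/n = 10811/19 = 569
item 1: 369
item 2: 369 + 569 = 938
item 3: 938 + 569 = 1507
item 4: 1507 + 569 = 2076
item 5: 2076 + 569 = 2645
item 6: 2645 + 569 = 3214
item 7: 3214 + 569 = 3783
item 8: 3783 + 569 = 4352
item 9: 4352 + 569 = 4921
item 10: 4921 + 569 = 5490
item 11: 5490 + 569 = 6059
item 12: 6059 + 569 = 6628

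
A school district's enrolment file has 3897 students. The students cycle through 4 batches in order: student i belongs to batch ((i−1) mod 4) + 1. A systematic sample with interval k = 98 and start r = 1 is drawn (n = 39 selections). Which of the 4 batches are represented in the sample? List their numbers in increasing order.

1, 3

Consecutive selections differ by k = 98, so their batch numbers differ by 98 mod 4 = 2.
gcd(98, 4) = 2, so the sample visits 4/2 = 2 distinct residues mod 4.
Start 1 is batch 1; the batches hit are 1, 3.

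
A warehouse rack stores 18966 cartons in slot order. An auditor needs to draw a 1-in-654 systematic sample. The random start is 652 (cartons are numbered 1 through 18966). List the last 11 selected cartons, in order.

12424, 13078, 13732, 14386, 15040, 15694, 16348, 17002, 17656, 18310, 18964

19th selection = 652 + 18×654 = 12424
20th: 12424 + 654 = 13078
21st: 13078 + 654 = 13732
22nd: 13732 + 654 = 14386
23rd: 14386 + 654 = 15040
24th: 15040 + 654 = 15694
25th: 15694 + 654 = 16348
26th: 16348 + 654 = 17002
27th: 17002 + 654 = 17656
28th: 17656 + 654 = 18310
29th: 18310 + 654 = 18964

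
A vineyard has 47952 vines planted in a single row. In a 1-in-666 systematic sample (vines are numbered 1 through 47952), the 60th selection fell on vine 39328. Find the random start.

k = 666
r = 39328 − (60−1)×666 = 39328 − 39294 = 34

34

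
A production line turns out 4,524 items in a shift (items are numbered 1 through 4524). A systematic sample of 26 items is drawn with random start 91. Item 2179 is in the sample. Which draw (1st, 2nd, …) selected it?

k = 4524/26 = 174
position = (2179 − 91)/174 + 1 = 2088/174 + 1 = 12 + 1 = 13

13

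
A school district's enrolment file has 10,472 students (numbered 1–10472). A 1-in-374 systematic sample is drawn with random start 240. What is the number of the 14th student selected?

k = 374
14th selection = r + (14−1)·k = 240 + 13×374 = 240 + 4862 = 5102

5102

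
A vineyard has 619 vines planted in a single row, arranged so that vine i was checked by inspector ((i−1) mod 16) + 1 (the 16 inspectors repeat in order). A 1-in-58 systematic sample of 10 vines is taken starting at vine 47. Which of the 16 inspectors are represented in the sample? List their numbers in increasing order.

1, 3, 5, 7, 9, 11, 13, 15

Consecutive selections differ by k = 58, so their inspector numbers differ by 58 mod 16 = 10.
gcd(58, 16) = 2, so the sample visits 16/2 = 8 distinct residues mod 16.
Start 47 is inspector 15; the inspectors hit are 1, 3, 5, 7, 9, 11, 13, 15.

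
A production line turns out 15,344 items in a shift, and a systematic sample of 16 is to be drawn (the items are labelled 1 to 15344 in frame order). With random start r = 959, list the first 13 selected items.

959, 1918, 2877, 3836, 4795, 5754, 6713, 7672, 8631, 9590, 10549, 11508, 12467

k = N/n = 15344/16 = 959
item 1: 959
item 2: 959 + 959 = 1918
item 3: 1918 + 959 = 2877
item 4: 2877 + 959 = 3836
item 5: 3836 + 959 = 4795
item 6: 4795 + 959 = 5754
item 7: 5754 + 959 = 6713
item 8: 6713 + 959 = 7672
item 9: 7672 + 959 = 8631
item 10: 8631 + 959 = 9590
item 11: 9590 + 959 = 10549
item 12: 10549 + 959 = 11508
item 13: 11508 + 959 = 12467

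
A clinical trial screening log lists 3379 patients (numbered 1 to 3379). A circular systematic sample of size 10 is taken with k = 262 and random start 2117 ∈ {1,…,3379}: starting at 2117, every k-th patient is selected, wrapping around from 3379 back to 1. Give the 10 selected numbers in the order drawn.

Selection 1: 2117
Selection 2: 2117 + 262 = 2379
Selection 3: 2379 + 262 = 2641
Selection 4: 2641 + 262 = 2903
Selection 5: 2903 + 262 = 3165
Selection 6: 3165 + 262 = 3427 → 3427 − 3379 = 48
Selection 7: 48 + 262 = 310
Selection 8: 310 + 262 = 572
Selection 9: 572 + 262 = 834
Selection 10: 834 + 262 = 1096

2117, 2379, 2641, 2903, 3165, 48, 310, 572, 834, 1096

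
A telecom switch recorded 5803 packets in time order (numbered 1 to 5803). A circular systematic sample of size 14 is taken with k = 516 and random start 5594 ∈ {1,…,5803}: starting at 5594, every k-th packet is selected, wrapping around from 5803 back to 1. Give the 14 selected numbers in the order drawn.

Selection 1: 5594
Selection 2: 5594 + 516 = 6110 → 6110 − 5803 = 307
Selection 3: 307 + 516 = 823
Selection 4: 823 + 516 = 1339
Selection 5: 1339 + 516 = 1855
Selection 6: 1855 + 516 = 2371
Selection 7: 2371 + 516 = 2887
Selection 8: 2887 + 516 = 3403
Selection 9: 3403 + 516 = 3919
Selection 10: 3919 + 516 = 4435
Selection 11: 4435 + 516 = 4951
Selection 12: 4951 + 516 = 5467
Selection 13: 5467 + 516 = 5983 → 5983 − 5803 = 180
Selection 14: 180 + 516 = 696

5594, 307, 823, 1339, 1855, 2371, 2887, 3403, 3919, 4435, 4951, 5467, 180, 696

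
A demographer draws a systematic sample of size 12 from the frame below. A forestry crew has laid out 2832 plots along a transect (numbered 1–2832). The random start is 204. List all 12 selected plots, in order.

204, 440, 676, 912, 1148, 1384, 1620, 1856, 2092, 2328, 2564, 2800

k = N/n = 2832/12 = 236
plot 1: 204
plot 2: 204 + 236 = 440
plot 3: 440 + 236 = 676
plot 4: 676 + 236 = 912
plot 5: 912 + 236 = 1148
plot 6: 1148 + 236 = 1384
plot 7: 1384 + 236 = 1620
plot 8: 1620 + 236 = 1856
plot 9: 1856 + 236 = 2092
plot 10: 2092 + 236 = 2328
plot 11: 2328 + 236 = 2564
plot 12: 2564 + 236 = 2800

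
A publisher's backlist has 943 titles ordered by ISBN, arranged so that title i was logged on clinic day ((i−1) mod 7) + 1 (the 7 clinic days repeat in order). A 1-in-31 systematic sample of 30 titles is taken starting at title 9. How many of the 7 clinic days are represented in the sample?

Consecutive selections differ by k = 31, so their clinic day numbers differ by 31 mod 7 = 3.
gcd(31, 7) = 1, so the sample visits 7/1 = 7 distinct residues mod 7.
Start 9 is clinic day 2; the clinic days hit are 1, 2, 3, 4, 5, 6, 7.

7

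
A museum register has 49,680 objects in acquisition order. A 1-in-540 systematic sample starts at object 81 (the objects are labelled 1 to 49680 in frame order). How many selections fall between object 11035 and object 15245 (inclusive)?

k = 540
First selection ≥ 11035: 81 + ⌈(11035−81)/540⌉·540 = 81 + 21×540 = 11421
Last selection ≤ 15245: 81 + ⌊(15245−81)/540⌋·540 = 81 + 28×540 = 15201
Count = 28 − 21 + 1 = 8

8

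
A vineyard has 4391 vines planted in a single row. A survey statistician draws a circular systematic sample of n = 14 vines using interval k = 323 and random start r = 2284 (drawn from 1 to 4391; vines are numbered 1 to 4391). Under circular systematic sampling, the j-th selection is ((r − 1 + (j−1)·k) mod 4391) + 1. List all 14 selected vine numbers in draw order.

2284, 2607, 2930, 3253, 3576, 3899, 4222, 154, 477, 800, 1123, 1446, 1769, 2092

Selection 1: 2284
Selection 2: 2284 + 323 = 2607
Selection 3: 2607 + 323 = 2930
Selection 4: 2930 + 323 = 3253
Selection 5: 3253 + 323 = 3576
Selection 6: 3576 + 323 = 3899
Selection 7: 3899 + 323 = 4222
Selection 8: 4222 + 323 = 4545 → 4545 − 4391 = 154
Selection 9: 154 + 323 = 477
Selection 10: 477 + 323 = 800
Selection 11: 800 + 323 = 1123
Selection 12: 1123 + 323 = 1446
Selection 13: 1446 + 323 = 1769
Selection 14: 1769 + 323 = 2092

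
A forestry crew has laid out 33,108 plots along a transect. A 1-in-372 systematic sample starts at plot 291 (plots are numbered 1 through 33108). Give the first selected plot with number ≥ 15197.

15543

k = 372
Steps past start: ⌈(15197 − 291)/372⌉ = ⌈14906/372⌉ = 41
Selected plot: 291 + 41×372 = 15543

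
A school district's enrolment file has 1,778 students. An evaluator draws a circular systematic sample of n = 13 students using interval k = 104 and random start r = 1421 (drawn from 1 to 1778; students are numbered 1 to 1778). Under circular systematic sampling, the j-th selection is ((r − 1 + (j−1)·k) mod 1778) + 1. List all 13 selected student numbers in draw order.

1421, 1525, 1629, 1733, 59, 163, 267, 371, 475, 579, 683, 787, 891

Selection 1: 1421
Selection 2: 1421 + 104 = 1525
Selection 3: 1525 + 104 = 1629
Selection 4: 1629 + 104 = 1733
Selection 5: 1733 + 104 = 1837 → 1837 − 1778 = 59
Selection 6: 59 + 104 = 163
Selection 7: 163 + 104 = 267
Selection 8: 267 + 104 = 371
Selection 9: 371 + 104 = 475
Selection 10: 475 + 104 = 579
Selection 11: 579 + 104 = 683
Selection 12: 683 + 104 = 787
Selection 13: 787 + 104 = 891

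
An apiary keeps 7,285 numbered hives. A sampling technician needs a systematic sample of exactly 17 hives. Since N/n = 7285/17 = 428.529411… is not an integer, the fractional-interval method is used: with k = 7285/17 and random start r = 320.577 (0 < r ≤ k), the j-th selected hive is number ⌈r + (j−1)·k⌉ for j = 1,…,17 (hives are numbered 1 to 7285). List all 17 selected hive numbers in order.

321, 750, 1178, 1607, 2035, 2464, 2892, 3321, 3749, 4178, 4606, 5035, 5463, 5892, 6320, 6749, 7178

j=1: r + 0k = 320.577 → ⌈·⌉ = 321
j=2: r + 1k = 749.106411… → ⌈·⌉ = 750
j=3: r + 2k = 1177.635823… → ⌈·⌉ = 1178
j=4: r + 3k = 1606.165235… → ⌈·⌉ = 1607
j=5: r + 4k = 2034.694647… → ⌈·⌉ = 2035
j=6: r + 5k = 2463.224058… → ⌈·⌉ = 2464
j=7: r + 6k = 2891.753470… → ⌈·⌉ = 2892
j=8: r + 7k = 3320.282882… → ⌈·⌉ = 3321
j=9: r + 8k = 3748.812294… → ⌈·⌉ = 3749
j=10: r + 9k = 4177.341705… → ⌈·⌉ = 4178
j=11: r + 10k = 4605.871117… → ⌈·⌉ = 4606
j=12: r + 11k = 5034.400529… → ⌈·⌉ = 5035
j=13: r + 12k = 5462.929941… → ⌈·⌉ = 5463
j=14: r + 13k = 5891.459352… → ⌈·⌉ = 5892
j=15: r + 14k = 6319.988764… → ⌈·⌉ = 6320
j=16: r + 15k = 6748.518176… → ⌈·⌉ = 6749
j=17: r + 16k = 7177.047588… → ⌈·⌉ = 7178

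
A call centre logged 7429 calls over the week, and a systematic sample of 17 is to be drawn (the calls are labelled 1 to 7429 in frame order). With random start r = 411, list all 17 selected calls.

411, 848, 1285, 1722, 2159, 2596, 3033, 3470, 3907, 4344, 4781, 5218, 5655, 6092, 6529, 6966, 7403

k = N/n = 7429/17 = 437
call 1: 411
call 2: 411 + 437 = 848
call 3: 848 + 437 = 1285
call 4: 1285 + 437 = 1722
call 5: 1722 + 437 = 2159
call 6: 2159 + 437 = 2596
call 7: 2596 + 437 = 3033
call 8: 3033 + 437 = 3470
call 9: 3470 + 437 = 3907
call 10: 3907 + 437 = 4344
call 11: 4344 + 437 = 4781
call 12: 4781 + 437 = 5218
call 13: 5218 + 437 = 5655
call 14: 5655 + 437 = 6092
call 15: 6092 + 437 = 6529
call 16: 6529 + 437 = 6966
call 17: 6966 + 437 = 7403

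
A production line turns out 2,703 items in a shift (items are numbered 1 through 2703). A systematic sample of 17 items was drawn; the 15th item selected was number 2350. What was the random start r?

124

k = 2703/17 = 159
r = 2350 − (15−1)×159 = 2350 − 2226 = 124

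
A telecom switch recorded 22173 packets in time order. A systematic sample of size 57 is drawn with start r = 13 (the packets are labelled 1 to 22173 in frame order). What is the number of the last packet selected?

21797

k = 22173/57 = 389
57th selection = r + (57−1)·k = 13 + 56×389 = 13 + 21784 = 21797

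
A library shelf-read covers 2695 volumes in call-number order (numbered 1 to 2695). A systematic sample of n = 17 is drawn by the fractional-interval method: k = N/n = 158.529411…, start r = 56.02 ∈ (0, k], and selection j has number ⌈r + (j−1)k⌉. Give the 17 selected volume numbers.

j=1: r + 0k = 56.02 → ⌈·⌉ = 57
j=2: r + 1k = 214.549411… → ⌈·⌉ = 215
j=3: r + 2k = 373.078823… → ⌈·⌉ = 374
j=4: r + 3k = 531.608235… → ⌈·⌉ = 532
j=5: r + 4k = 690.137647… → ⌈·⌉ = 691
j=6: r + 5k = 848.667058… → ⌈·⌉ = 849
j=7: r + 6k = 1007.196470… → ⌈·⌉ = 1008
j=8: r + 7k = 1165.725882… → ⌈·⌉ = 1166
j=9: r + 8k = 1324.255294… → ⌈·⌉ = 1325
j=10: r + 9k = 1482.784705… → ⌈·⌉ = 1483
j=11: r + 10k = 1641.314117… → ⌈·⌉ = 1642
j=12: r + 11k = 1799.843529… → ⌈·⌉ = 1800
j=13: r + 12k = 1958.372941… → ⌈·⌉ = 1959
j=14: r + 13k = 2116.902352… → ⌈·⌉ = 2117
j=15: r + 14k = 2275.431764… → ⌈·⌉ = 2276
j=16: r + 15k = 2433.961176… → ⌈·⌉ = 2434
j=17: r + 16k = 2592.490588… → ⌈·⌉ = 2593

57, 215, 374, 532, 691, 849, 1008, 1166, 1325, 1483, 1642, 1800, 1959, 2117, 2276, 2434, 2593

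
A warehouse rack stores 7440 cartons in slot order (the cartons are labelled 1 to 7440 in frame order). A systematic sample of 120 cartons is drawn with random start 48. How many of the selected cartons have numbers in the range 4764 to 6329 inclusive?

25

k = 7440/120 = 62
First selection ≥ 4764: 48 + ⌈(4764−48)/62⌉·62 = 48 + 77×62 = 4822
Last selection ≤ 6329: 48 + ⌊(6329−48)/62⌋·62 = 48 + 101×62 = 6310
Count = 101 − 77 + 1 = 25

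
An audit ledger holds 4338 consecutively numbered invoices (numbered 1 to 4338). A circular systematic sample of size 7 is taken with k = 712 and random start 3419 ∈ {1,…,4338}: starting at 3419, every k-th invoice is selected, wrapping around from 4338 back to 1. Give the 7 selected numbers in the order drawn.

Selection 1: 3419
Selection 2: 3419 + 712 = 4131
Selection 3: 4131 + 712 = 4843 → 4843 − 4338 = 505
Selection 4: 505 + 712 = 1217
Selection 5: 1217 + 712 = 1929
Selection 6: 1929 + 712 = 2641
Selection 7: 2641 + 712 = 3353

3419, 4131, 505, 1217, 1929, 2641, 3353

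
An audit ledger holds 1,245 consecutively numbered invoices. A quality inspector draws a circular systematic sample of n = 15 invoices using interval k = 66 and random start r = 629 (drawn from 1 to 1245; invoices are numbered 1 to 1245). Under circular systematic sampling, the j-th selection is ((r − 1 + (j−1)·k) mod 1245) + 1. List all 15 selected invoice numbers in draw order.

Selection 1: 629
Selection 2: 629 + 66 = 695
Selection 3: 695 + 66 = 761
Selection 4: 761 + 66 = 827
Selection 5: 827 + 66 = 893
Selection 6: 893 + 66 = 959
Selection 7: 959 + 66 = 1025
Selection 8: 1025 + 66 = 1091
Selection 9: 1091 + 66 = 1157
Selection 10: 1157 + 66 = 1223
Selection 11: 1223 + 66 = 1289 → 1289 − 1245 = 44
Selection 12: 44 + 66 = 110
Selection 13: 110 + 66 = 176
Selection 14: 176 + 66 = 242
Selection 15: 242 + 66 = 308

629, 695, 761, 827, 893, 959, 1025, 1091, 1157, 1223, 44, 110, 176, 242, 308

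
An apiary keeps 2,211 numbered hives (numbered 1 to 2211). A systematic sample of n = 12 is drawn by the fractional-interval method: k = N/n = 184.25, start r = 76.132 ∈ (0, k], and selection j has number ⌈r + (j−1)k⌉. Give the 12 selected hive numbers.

77, 261, 445, 629, 814, 998, 1182, 1366, 1551, 1735, 1919, 2103

j=1: r + 0k = 76.132 → ⌈·⌉ = 77
j=2: r + 1k = 260.382 → ⌈·⌉ = 261
j=3: r + 2k = 444.632 → ⌈·⌉ = 445
j=4: r + 3k = 628.882 → ⌈·⌉ = 629
j=5: r + 4k = 813.132 → ⌈·⌉ = 814
j=6: r + 5k = 997.382 → ⌈·⌉ = 998
j=7: r + 6k = 1181.632 → ⌈·⌉ = 1182
j=8: r + 7k = 1365.882 → ⌈·⌉ = 1366
j=9: r + 8k = 1550.132 → ⌈·⌉ = 1551
j=10: r + 9k = 1734.382 → ⌈·⌉ = 1735
j=11: r + 10k = 1918.632 → ⌈·⌉ = 1919
j=12: r + 11k = 2102.882 → ⌈·⌉ = 2103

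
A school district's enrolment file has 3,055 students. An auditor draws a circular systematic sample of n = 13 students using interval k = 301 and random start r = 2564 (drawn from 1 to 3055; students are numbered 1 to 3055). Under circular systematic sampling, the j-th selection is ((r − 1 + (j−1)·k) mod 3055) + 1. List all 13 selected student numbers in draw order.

Selection 1: 2564
Selection 2: 2564 + 301 = 2865
Selection 3: 2865 + 301 = 3166 → 3166 − 3055 = 111
Selection 4: 111 + 301 = 412
Selection 5: 412 + 301 = 713
Selection 6: 713 + 301 = 1014
Selection 7: 1014 + 301 = 1315
Selection 8: 1315 + 301 = 1616
Selection 9: 1616 + 301 = 1917
Selection 10: 1917 + 301 = 2218
Selection 11: 2218 + 301 = 2519
Selection 12: 2519 + 301 = 2820
Selection 13: 2820 + 301 = 3121 → 3121 − 3055 = 66

2564, 2865, 111, 412, 713, 1014, 1315, 1616, 1917, 2218, 2519, 2820, 66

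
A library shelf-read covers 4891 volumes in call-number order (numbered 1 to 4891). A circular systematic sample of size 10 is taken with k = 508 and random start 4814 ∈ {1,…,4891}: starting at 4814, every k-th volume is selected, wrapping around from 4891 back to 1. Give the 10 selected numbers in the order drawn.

4814, 431, 939, 1447, 1955, 2463, 2971, 3479, 3987, 4495

Selection 1: 4814
Selection 2: 4814 + 508 = 5322 → 5322 − 4891 = 431
Selection 3: 431 + 508 = 939
Selection 4: 939 + 508 = 1447
Selection 5: 1447 + 508 = 1955
Selection 6: 1955 + 508 = 2463
Selection 7: 2463 + 508 = 2971
Selection 8: 2971 + 508 = 3479
Selection 9: 3479 + 508 = 3987
Selection 10: 3987 + 508 = 4495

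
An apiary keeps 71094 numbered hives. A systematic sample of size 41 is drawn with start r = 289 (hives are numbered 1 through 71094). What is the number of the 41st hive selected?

k = 71094/41 = 1734
41st selection = r + (41−1)·k = 289 + 40×1734 = 289 + 69360 = 69649

69649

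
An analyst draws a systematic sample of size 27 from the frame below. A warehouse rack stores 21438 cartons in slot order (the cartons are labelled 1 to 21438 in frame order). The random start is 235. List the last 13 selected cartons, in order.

k = N/n = 21438/27 = 794
15th selection = 235 + 14×794 = 11351
16th: 11351 + 794 = 12145
17th: 12145 + 794 = 12939
18th: 12939 + 794 = 13733
19th: 13733 + 794 = 14527
20th: 14527 + 794 = 15321
21st: 15321 + 794 = 16115
22nd: 16115 + 794 = 16909
23rd: 16909 + 794 = 17703
24th: 17703 + 794 = 18497
25th: 18497 + 794 = 19291
26th: 19291 + 794 = 20085
27th: 20085 + 794 = 20879

11351, 12145, 12939, 13733, 14527, 15321, 16115, 16909, 17703, 18497, 19291, 20085, 20879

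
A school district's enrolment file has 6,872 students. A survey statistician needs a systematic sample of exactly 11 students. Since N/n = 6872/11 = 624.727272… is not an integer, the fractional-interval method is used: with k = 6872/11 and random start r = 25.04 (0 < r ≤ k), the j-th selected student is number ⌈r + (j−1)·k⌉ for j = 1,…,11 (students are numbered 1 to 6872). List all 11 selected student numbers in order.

j=1: r + 0k = 25.04 → ⌈·⌉ = 26
j=2: r + 1k = 649.767272… → ⌈·⌉ = 650
j=3: r + 2k = 1274.494545… → ⌈·⌉ = 1275
j=4: r + 3k = 1899.221818… → ⌈·⌉ = 1900
j=5: r + 4k = 2523.949090… → ⌈·⌉ = 2524
j=6: r + 5k = 3148.676363… → ⌈·⌉ = 3149
j=7: r + 6k = 3773.403636… → ⌈·⌉ = 3774
j=8: r + 7k = 4398.130909… → ⌈·⌉ = 4399
j=9: r + 8k = 5022.858181… → ⌈·⌉ = 5023
j=10: r + 9k = 5647.585454… → ⌈·⌉ = 5648
j=11: r + 10k = 6272.312727… → ⌈·⌉ = 6273

26, 650, 1275, 1900, 2524, 3149, 3774, 4399, 5023, 5648, 6273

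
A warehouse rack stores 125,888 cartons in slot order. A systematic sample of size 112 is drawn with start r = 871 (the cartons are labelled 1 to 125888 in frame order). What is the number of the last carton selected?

125635

k = 125888/112 = 1124
112th selection = r + (112−1)·k = 871 + 111×1124 = 871 + 124764 = 125635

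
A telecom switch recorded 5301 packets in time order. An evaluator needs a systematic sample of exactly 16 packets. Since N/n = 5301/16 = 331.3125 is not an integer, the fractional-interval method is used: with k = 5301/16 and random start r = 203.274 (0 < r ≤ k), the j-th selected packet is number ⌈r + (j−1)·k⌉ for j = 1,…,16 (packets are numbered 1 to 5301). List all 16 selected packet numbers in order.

j=1: r + 0k = 203.274 → ⌈·⌉ = 204
j=2: r + 1k = 534.5865 → ⌈·⌉ = 535
j=3: r + 2k = 865.899 → ⌈·⌉ = 866
j=4: r + 3k = 1197.2115 → ⌈·⌉ = 1198
j=5: r + 4k = 1528.524 → ⌈·⌉ = 1529
j=6: r + 5k = 1859.8365 → ⌈·⌉ = 1860
j=7: r + 6k = 2191.149 → ⌈·⌉ = 2192
j=8: r + 7k = 2522.4615 → ⌈·⌉ = 2523
j=9: r + 8k = 2853.774 → ⌈·⌉ = 2854
j=10: r + 9k = 3185.0865 → ⌈·⌉ = 3186
j=11: r + 10k = 3516.399 → ⌈·⌉ = 3517
j=12: r + 11k = 3847.7115 → ⌈·⌉ = 3848
j=13: r + 12k = 4179.024 → ⌈·⌉ = 4180
j=14: r + 13k = 4510.3365 → ⌈·⌉ = 4511
j=15: r + 14k = 4841.649 → ⌈·⌉ = 4842
j=16: r + 15k = 5172.9615 → ⌈·⌉ = 5173

204, 535, 866, 1198, 1529, 1860, 2192, 2523, 2854, 3186, 3517, 3848, 4180, 4511, 4842, 5173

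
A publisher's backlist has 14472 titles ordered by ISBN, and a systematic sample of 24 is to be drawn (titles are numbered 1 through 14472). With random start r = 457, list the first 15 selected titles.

457, 1060, 1663, 2266, 2869, 3472, 4075, 4678, 5281, 5884, 6487, 7090, 7693, 8296, 8899

k = N/n = 14472/24 = 603
title 1: 457
title 2: 457 + 603 = 1060
title 3: 1060 + 603 = 1663
title 4: 1663 + 603 = 2266
title 5: 2266 + 603 = 2869
title 6: 2869 + 603 = 3472
title 7: 3472 + 603 = 4075
title 8: 4075 + 603 = 4678
title 9: 4678 + 603 = 5281
title 10: 5281 + 603 = 5884
title 11: 5884 + 603 = 6487
title 12: 6487 + 603 = 7090
title 13: 7090 + 603 = 7693
title 14: 7693 + 603 = 8296
title 15: 8296 + 603 = 8899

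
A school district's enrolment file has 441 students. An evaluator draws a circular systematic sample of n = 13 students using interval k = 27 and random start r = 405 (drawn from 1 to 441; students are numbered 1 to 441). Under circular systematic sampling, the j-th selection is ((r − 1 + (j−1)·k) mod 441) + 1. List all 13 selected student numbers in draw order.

405, 432, 18, 45, 72, 99, 126, 153, 180, 207, 234, 261, 288

Selection 1: 405
Selection 2: 405 + 27 = 432
Selection 3: 432 + 27 = 459 → 459 − 441 = 18
Selection 4: 18 + 27 = 45
Selection 5: 45 + 27 = 72
Selection 6: 72 + 27 = 99
Selection 7: 99 + 27 = 126
Selection 8: 126 + 27 = 153
Selection 9: 153 + 27 = 180
Selection 10: 180 + 27 = 207
Selection 11: 207 + 27 = 234
Selection 12: 234 + 27 = 261
Selection 13: 261 + 27 = 288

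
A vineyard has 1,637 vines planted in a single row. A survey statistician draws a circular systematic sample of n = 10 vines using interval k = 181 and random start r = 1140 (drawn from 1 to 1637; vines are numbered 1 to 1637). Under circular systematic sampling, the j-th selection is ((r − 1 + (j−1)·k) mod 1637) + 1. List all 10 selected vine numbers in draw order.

Selection 1: 1140
Selection 2: 1140 + 181 = 1321
Selection 3: 1321 + 181 = 1502
Selection 4: 1502 + 181 = 1683 → 1683 − 1637 = 46
Selection 5: 46 + 181 = 227
Selection 6: 227 + 181 = 408
Selection 7: 408 + 181 = 589
Selection 8: 589 + 181 = 770
Selection 9: 770 + 181 = 951
Selection 10: 951 + 181 = 1132

1140, 1321, 1502, 46, 227, 408, 589, 770, 951, 1132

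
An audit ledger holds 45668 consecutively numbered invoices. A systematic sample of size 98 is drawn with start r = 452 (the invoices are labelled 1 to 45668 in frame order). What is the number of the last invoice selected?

k = 45668/98 = 466
98th selection = r + (98−1)·k = 452 + 97×466 = 452 + 45202 = 45654

45654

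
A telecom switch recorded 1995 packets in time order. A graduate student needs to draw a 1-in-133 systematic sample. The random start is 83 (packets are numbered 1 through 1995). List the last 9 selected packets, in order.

7th selection = 83 + 6×133 = 881
8th: 881 + 133 = 1014
9th: 1014 + 133 = 1147
10th: 1147 + 133 = 1280
11th: 1280 + 133 = 1413
12th: 1413 + 133 = 1546
13th: 1546 + 133 = 1679
14th: 1679 + 133 = 1812
15th: 1812 + 133 = 1945

881, 1014, 1147, 1280, 1413, 1546, 1679, 1812, 1945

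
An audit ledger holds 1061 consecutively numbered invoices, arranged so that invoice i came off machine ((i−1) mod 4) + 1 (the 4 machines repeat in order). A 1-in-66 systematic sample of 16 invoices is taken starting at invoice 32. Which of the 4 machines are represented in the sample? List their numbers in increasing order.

Consecutive selections differ by k = 66, so their machine numbers differ by 66 mod 4 = 2.
gcd(66, 4) = 2, so the sample visits 4/2 = 2 distinct residues mod 4.
Start 32 is machine 4; the machines hit are 2, 4.

2, 4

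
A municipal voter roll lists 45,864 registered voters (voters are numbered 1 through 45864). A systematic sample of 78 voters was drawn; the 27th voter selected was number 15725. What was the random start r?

k = 45864/78 = 588
r = 15725 − (27−1)×588 = 15725 − 15288 = 437

437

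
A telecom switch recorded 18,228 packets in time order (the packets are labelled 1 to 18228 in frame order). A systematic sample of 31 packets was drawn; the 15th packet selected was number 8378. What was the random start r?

k = 18228/31 = 588
r = 8378 − (15−1)×588 = 8378 − 8232 = 146

146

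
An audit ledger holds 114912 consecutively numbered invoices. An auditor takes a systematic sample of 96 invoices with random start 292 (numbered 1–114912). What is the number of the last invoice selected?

114007

k = 114912/96 = 1197
96th selection = r + (96−1)·k = 292 + 95×1197 = 292 + 113715 = 114007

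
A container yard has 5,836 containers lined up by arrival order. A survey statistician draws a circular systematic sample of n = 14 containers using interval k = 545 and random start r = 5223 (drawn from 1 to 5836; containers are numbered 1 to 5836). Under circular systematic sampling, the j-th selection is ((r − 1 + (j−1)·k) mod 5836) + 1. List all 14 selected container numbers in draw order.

Selection 1: 5223
Selection 2: 5223 + 545 = 5768
Selection 3: 5768 + 545 = 6313 → 6313 − 5836 = 477
Selection 4: 477 + 545 = 1022
Selection 5: 1022 + 545 = 1567
Selection 6: 1567 + 545 = 2112
Selection 7: 2112 + 545 = 2657
Selection 8: 2657 + 545 = 3202
Selection 9: 3202 + 545 = 3747
Selection 10: 3747 + 545 = 4292
Selection 11: 4292 + 545 = 4837
Selection 12: 4837 + 545 = 5382
Selection 13: 5382 + 545 = 5927 → 5927 − 5836 = 91
Selection 14: 91 + 545 = 636

5223, 5768, 477, 1022, 1567, 2112, 2657, 3202, 3747, 4292, 4837, 5382, 91, 636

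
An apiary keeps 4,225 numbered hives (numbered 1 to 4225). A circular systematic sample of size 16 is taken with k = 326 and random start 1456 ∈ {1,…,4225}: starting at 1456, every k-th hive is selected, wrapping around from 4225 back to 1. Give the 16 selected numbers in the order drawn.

Selection 1: 1456
Selection 2: 1456 + 326 = 1782
Selection 3: 1782 + 326 = 2108
Selection 4: 2108 + 326 = 2434
Selection 5: 2434 + 326 = 2760
Selection 6: 2760 + 326 = 3086
Selection 7: 3086 + 326 = 3412
Selection 8: 3412 + 326 = 3738
Selection 9: 3738 + 326 = 4064
Selection 10: 4064 + 326 = 4390 → 4390 − 4225 = 165
Selection 11: 165 + 326 = 491
Selection 12: 491 + 326 = 817
Selection 13: 817 + 326 = 1143
Selection 14: 1143 + 326 = 1469
Selection 15: 1469 + 326 = 1795
Selection 16: 1795 + 326 = 2121

1456, 1782, 2108, 2434, 2760, 3086, 3412, 3738, 4064, 165, 491, 817, 1143, 1469, 1795, 2121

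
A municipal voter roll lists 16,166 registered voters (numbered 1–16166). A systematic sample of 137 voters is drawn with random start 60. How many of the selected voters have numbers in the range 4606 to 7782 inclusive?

27

k = 16166/137 = 118
First selection ≥ 4606: 60 + ⌈(4606−60)/118⌉·118 = 60 + 39×118 = 4662
Last selection ≤ 7782: 60 + ⌊(7782−60)/118⌋·118 = 60 + 65×118 = 7730
Count = 65 − 39 + 1 = 27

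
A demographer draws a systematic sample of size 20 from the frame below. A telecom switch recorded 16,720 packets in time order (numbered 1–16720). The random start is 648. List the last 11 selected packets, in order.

8172, 9008, 9844, 10680, 11516, 12352, 13188, 14024, 14860, 15696, 16532

k = N/n = 16720/20 = 836
10th selection = 648 + 9×836 = 8172
11th: 8172 + 836 = 9008
12th: 9008 + 836 = 9844
13th: 9844 + 836 = 10680
14th: 10680 + 836 = 11516
15th: 11516 + 836 = 12352
16th: 12352 + 836 = 13188
17th: 13188 + 836 = 14024
18th: 14024 + 836 = 14860
19th: 14860 + 836 = 15696
20th: 15696 + 836 = 16532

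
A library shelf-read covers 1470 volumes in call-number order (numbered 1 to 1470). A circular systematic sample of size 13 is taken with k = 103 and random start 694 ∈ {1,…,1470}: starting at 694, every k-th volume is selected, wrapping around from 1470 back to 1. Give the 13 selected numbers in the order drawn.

694, 797, 900, 1003, 1106, 1209, 1312, 1415, 48, 151, 254, 357, 460

Selection 1: 694
Selection 2: 694 + 103 = 797
Selection 3: 797 + 103 = 900
Selection 4: 900 + 103 = 1003
Selection 5: 1003 + 103 = 1106
Selection 6: 1106 + 103 = 1209
Selection 7: 1209 + 103 = 1312
Selection 8: 1312 + 103 = 1415
Selection 9: 1415 + 103 = 1518 → 1518 − 1470 = 48
Selection 10: 48 + 103 = 151
Selection 11: 151 + 103 = 254
Selection 12: 254 + 103 = 357
Selection 13: 357 + 103 = 460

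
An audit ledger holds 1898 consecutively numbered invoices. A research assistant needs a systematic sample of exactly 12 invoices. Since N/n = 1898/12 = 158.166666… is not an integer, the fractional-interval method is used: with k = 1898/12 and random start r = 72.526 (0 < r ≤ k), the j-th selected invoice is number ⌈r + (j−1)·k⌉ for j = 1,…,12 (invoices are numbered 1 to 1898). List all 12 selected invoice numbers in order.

j=1: r + 0k = 72.526 → ⌈·⌉ = 73
j=2: r + 1k = 230.692666… → ⌈·⌉ = 231
j=3: r + 2k = 388.859333… → ⌈·⌉ = 389
j=4: r + 3k = 547.026 → ⌈·⌉ = 548
j=5: r + 4k = 705.192666… → ⌈·⌉ = 706
j=6: r + 5k = 863.359333… → ⌈·⌉ = 864
j=7: r + 6k = 1021.526 → ⌈·⌉ = 1022
j=8: r + 7k = 1179.692666… → ⌈·⌉ = 1180
j=9: r + 8k = 1337.859333… → ⌈·⌉ = 1338
j=10: r + 9k = 1496.026 → ⌈·⌉ = 1497
j=11: r + 10k = 1654.192666… → ⌈·⌉ = 1655
j=12: r + 11k = 1812.359333… → ⌈·⌉ = 1813

73, 231, 389, 548, 706, 864, 1022, 1180, 1338, 1497, 1655, 1813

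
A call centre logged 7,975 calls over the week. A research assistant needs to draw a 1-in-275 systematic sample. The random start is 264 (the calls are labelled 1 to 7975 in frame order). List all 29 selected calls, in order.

264, 539, 814, 1089, 1364, 1639, 1914, 2189, 2464, 2739, 3014, 3289, 3564, 3839, 4114, 4389, 4664, 4939, 5214, 5489, 5764, 6039, 6314, 6589, 6864, 7139, 7414, 7689, 7964

call 1: 264
call 2: 264 + 275 = 539
call 3: 539 + 275 = 814
call 4: 814 + 275 = 1089
call 5: 1089 + 275 = 1364
call 6: 1364 + 275 = 1639
call 7: 1639 + 275 = 1914
call 8: 1914 + 275 = 2189
call 9: 2189 + 275 = 2464
call 10: 2464 + 275 = 2739
call 11: 2739 + 275 = 3014
call 12: 3014 + 275 = 3289
call 13: 3289 + 275 = 3564
call 14: 3564 + 275 = 3839
call 15: 3839 + 275 = 4114
call 16: 4114 + 275 = 4389
call 17: 4389 + 275 = 4664
call 18: 4664 + 275 = 4939
call 19: 4939 + 275 = 5214
call 20: 5214 + 275 = 5489
call 21: 5489 + 275 = 5764
call 22: 5764 + 275 = 6039
call 23: 6039 + 275 = 6314
call 24: 6314 + 275 = 6589
call 25: 6589 + 275 = 6864
call 26: 6864 + 275 = 7139
call 27: 7139 + 275 = 7414
call 28: 7414 + 275 = 7689
call 29: 7689 + 275 = 7964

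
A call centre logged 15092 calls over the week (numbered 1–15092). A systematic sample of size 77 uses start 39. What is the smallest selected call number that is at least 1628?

1803

k = 15092/77 = 196
Steps past start: ⌈(1628 − 39)/196⌉ = ⌈1589/196⌉ = 9
Selected call: 39 + 9×196 = 1803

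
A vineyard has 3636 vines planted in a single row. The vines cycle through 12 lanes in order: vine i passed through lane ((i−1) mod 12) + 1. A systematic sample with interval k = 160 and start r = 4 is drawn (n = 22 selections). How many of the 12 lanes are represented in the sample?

Consecutive selections differ by k = 160, so their lane numbers differ by 160 mod 12 = 4.
gcd(160, 12) = 4, so the sample visits 12/4 = 3 distinct residues mod 12.
Start 4 is lane 4; the lanes hit are 4, 8, 12.

3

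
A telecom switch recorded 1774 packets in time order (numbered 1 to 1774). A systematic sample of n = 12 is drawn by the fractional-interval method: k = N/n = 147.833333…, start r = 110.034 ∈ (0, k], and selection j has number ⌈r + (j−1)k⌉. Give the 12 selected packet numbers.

j=1: r + 0k = 110.034 → ⌈·⌉ = 111
j=2: r + 1k = 257.867333… → ⌈·⌉ = 258
j=3: r + 2k = 405.700666… → ⌈·⌉ = 406
j=4: r + 3k = 553.534 → ⌈·⌉ = 554
j=5: r + 4k = 701.367333… → ⌈·⌉ = 702
j=6: r + 5k = 849.200666… → ⌈·⌉ = 850
j=7: r + 6k = 997.034 → ⌈·⌉ = 998
j=8: r + 7k = 1144.867333… → ⌈·⌉ = 1145
j=9: r + 8k = 1292.700666… → ⌈·⌉ = 1293
j=10: r + 9k = 1440.534 → ⌈·⌉ = 1441
j=11: r + 10k = 1588.367333… → ⌈·⌉ = 1589
j=12: r + 11k = 1736.200666… → ⌈·⌉ = 1737

111, 258, 406, 554, 702, 850, 998, 1145, 1293, 1441, 1589, 1737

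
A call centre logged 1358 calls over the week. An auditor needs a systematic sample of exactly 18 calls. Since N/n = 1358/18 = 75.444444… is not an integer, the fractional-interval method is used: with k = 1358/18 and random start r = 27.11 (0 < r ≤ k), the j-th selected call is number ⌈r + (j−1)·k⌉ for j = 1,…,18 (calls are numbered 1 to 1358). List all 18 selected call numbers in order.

j=1: r + 0k = 27.11 → ⌈·⌉ = 28
j=2: r + 1k = 102.554444… → ⌈·⌉ = 103
j=3: r + 2k = 177.998888… → ⌈·⌉ = 178
j=4: r + 3k = 253.443333… → ⌈·⌉ = 254
j=5: r + 4k = 328.887777… → ⌈·⌉ = 329
j=6: r + 5k = 404.332222… → ⌈·⌉ = 405
j=7: r + 6k = 479.776666… → ⌈·⌉ = 480
j=8: r + 7k = 555.221111… → ⌈·⌉ = 556
j=9: r + 8k = 630.665555… → ⌈·⌉ = 631
j=10: r + 9k = 706.11 → ⌈·⌉ = 707
j=11: r + 10k = 781.554444… → ⌈·⌉ = 782
j=12: r + 11k = 856.998888… → ⌈·⌉ = 857
j=13: r + 12k = 932.443333… → ⌈·⌉ = 933
j=14: r + 13k = 1007.887777… → ⌈·⌉ = 1008
j=15: r + 14k = 1083.332222… → ⌈·⌉ = 1084
j=16: r + 15k = 1158.776666… → ⌈·⌉ = 1159
j=17: r + 16k = 1234.221111… → ⌈·⌉ = 1235
j=18: r + 17k = 1309.665555… → ⌈·⌉ = 1310

28, 103, 178, 254, 329, 405, 480, 556, 631, 707, 782, 857, 933, 1008, 1084, 1159, 1235, 1310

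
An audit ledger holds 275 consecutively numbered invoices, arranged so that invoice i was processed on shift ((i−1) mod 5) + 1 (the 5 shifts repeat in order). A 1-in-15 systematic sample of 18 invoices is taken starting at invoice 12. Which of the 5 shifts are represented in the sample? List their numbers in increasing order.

2

Consecutive selections differ by k = 15, so their shift numbers differ by 15 mod 5 = 0.
gcd(15, 5) = 5, so the sample visits 5/5 = 1 distinct residues mod 5.
Start 12 is shift 2; the shifts hit are 2.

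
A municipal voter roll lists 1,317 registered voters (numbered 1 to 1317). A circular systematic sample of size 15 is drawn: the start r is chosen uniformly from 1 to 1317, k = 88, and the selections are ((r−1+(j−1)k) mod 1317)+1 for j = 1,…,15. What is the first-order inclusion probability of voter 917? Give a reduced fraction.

5/439

For each position j, as r ranges over 1…1317 the j-th selection hits every voter exactly once, so voter 917 is selected for exactly 15 of the 1317 starts.
Inclusion probability = 15/1317 = 5/439.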